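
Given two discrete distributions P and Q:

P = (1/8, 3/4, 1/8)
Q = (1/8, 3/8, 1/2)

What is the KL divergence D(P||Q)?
D(P||Q) = Σ P(i) log₂(P(i)/Q(i))
  i=0: (1/8) × log₂((1/8)/(1/8)) = (1/8) × log₂(1) = 0.0000
  i=1: (3/4) × log₂((3/4)/(3/8)) = (3/4) × log₂(2) = 0.7500
  i=2: (1/8) × log₂((1/8)/(1/2)) = (1/8) × log₂(1/4) = -0.2500
D(P||Q) = 0.0000 + 0.7500 - 0.2500
  = 0.5000 bits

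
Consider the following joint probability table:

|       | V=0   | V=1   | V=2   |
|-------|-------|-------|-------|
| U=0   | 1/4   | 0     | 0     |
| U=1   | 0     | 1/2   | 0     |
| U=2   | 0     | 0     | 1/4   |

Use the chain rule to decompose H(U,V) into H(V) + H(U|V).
By the chain rule: H(U,V) = H(V) + H(U|V)

Marginal P(V) (column sums):
  P(V=0) = 1/4 + 0 + 0 = 1/4
  P(V=1) = 0 + 1/2 + 0 = 1/2
  P(V=2) = 0 + 0 + 1/4 = 1/4
H(V) = -[(1/4)·log₂(1/4) + (1/2)·log₂(1/2) + (1/4)·log₂(1/4)]
  = 0.5000 + 0.5000 + 0.5000
  = 1.5000 bits
H(U|V) = -Σ P(U,V)·log₂ P(U|V), where P(U|V) = P(U,V) / P(V)
  (cells with P(U,V) = 0 contribute 0)
  (U=0,V=0): P(U|V) = (1/4)/(1/4) = 1;  -(1/4)·log₂(1) = 0.0000
  (U=1,V=1): P(U|V) = (1/2)/(1/2) = 1;  -(1/2)·log₂(1) = 0.0000
  (U=2,V=2): P(U|V) = (1/4)/(1/4) = 1;  -(1/4)·log₂(1) = 0.0000
H(U|V) = 0.0000 + 0.0000 + 0.0000
  = 0.0000 bits

H(U,V) = H(V) + H(U|V) = 1.5000 + 0.0000 = 1.5000 bits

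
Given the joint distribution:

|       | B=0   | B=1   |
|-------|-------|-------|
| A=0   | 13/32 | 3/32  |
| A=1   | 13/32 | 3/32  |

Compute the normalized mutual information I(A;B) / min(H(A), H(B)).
Marginal P(A) (row sums):
  P(A=0) = 13/32 + 3/32 = 1/2
  P(A=1) = 13/32 + 3/32 = 1/2
Marginal P(B) (column sums):
  P(B=0) = 13/32 + 13/32 = 13/16
  P(B=1) = 3/32 + 3/32 = 3/16

H(A) = -[(1/2)·log₂(1/2) + (1/2)·log₂(1/2)]
  = 0.5000 + 0.5000
  = 1.0000 bits
H(B) = -[(13/16)·log₂(13/16) + (3/16)·log₂(3/16)]
  = 0.2434 + 0.4528
  = 0.6962 bits
H(A,B) = -[(13/32)·log₂(13/32) + (3/32)·log₂(3/32) + (13/32)·log₂(13/32) + (3/32)·log₂(3/32)]
  = 0.5279 + 0.3202 + 0.5279 + 0.3202
  = 1.6962 bits

I(A;B) = H(A) + H(B) - H(A,B)
  = 1.0000 + 0.6962 - 1.6962
  = 0.0000 bits

min(H(A), H(B)) = min(1.0000, 0.6962) = 0.6962 bits
Normalized MI = 0.0000 / 0.6962 = 0.0000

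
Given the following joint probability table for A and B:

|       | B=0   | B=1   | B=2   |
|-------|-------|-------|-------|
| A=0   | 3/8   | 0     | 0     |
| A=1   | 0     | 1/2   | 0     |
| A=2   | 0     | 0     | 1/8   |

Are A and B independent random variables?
Marginal P(A) (row sums):
  P(A=0) = 3/8 + 0 + 0 = 3/8
  P(A=1) = 0 + 1/2 + 0 = 1/2
  P(A=2) = 0 + 0 + 1/8 = 1/8
Marginal P(B) (column sums):
  P(B=0) = 3/8 + 0 + 0 = 3/8
  P(B=1) = 0 + 1/2 + 0 = 1/2
  P(B=2) = 0 + 0 + 1/8 = 1/8

A and B are independent iff P(A=i,B=j) = P(A=i)·P(B=j) for every cell.
  P(A=0)·P(B=0) = 3/8 × 3/8 = 9/64, but P(A=0,B=0) = 3/8 ✗

No, A and B are not independent. Quantitatively, I(A;B) > 0:

H(A) = -[(3/8)·log₂(3/8) + (1/2)·log₂(1/2) + (1/8)·log₂(1/8)]
  = 0.5306 + 0.5000 + 0.3750
  = 1.4056 bits
H(B) = -[(3/8)·log₂(3/8) + (1/2)·log₂(1/2) + (1/8)·log₂(1/8)]
  = 0.5306 + 0.5000 + 0.3750
  = 1.4056 bits
H(A,B) = -[(3/8)·log₂(3/8) + (1/2)·log₂(1/2) + (1/8)·log₂(1/8)]
  = 0.5306 + 0.5000 + 0.3750
  = 1.4056 bits
I(A;B) = H(A) + H(B) - H(A,B) = 1.4056 + 1.4056 - 1.4056 = 1.4056 bits > 0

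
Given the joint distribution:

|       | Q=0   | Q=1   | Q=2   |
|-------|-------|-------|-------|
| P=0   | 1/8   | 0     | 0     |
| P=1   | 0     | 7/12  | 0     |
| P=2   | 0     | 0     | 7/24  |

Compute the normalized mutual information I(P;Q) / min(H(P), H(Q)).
Marginal P(P) (row sums):
  P(P=0) = 1/8 + 0 + 0 = 1/8
  P(P=1) = 0 + 7/12 + 0 = 7/12
  P(P=2) = 0 + 0 + 7/24 = 7/24
Marginal P(Q) (column sums):
  P(Q=0) = 1/8 + 0 + 0 = 1/8
  P(Q=1) = 0 + 7/12 + 0 = 7/12
  P(Q=2) = 0 + 0 + 7/24 = 7/24

H(P) = -[(1/8)·log₂(1/8) + (7/12)·log₂(7/12) + (7/24)·log₂(7/24)]
  = 0.3750 + 0.4536 + 0.5185
  = 1.3471 bits
H(Q) = -[(1/8)·log₂(1/8) + (7/12)·log₂(7/12) + (7/24)·log₂(7/24)]
  = 0.3750 + 0.4536 + 0.5185
  = 1.3471 bits
H(P,Q) = -[(1/8)·log₂(1/8) + (7/12)·log₂(7/12) + (7/24)·log₂(7/24)]
  = 0.3750 + 0.4536 + 0.5185
  = 1.3471 bits

I(P;Q) = H(P) + H(Q) - H(P,Q)
  = 1.3471 + 1.3471 - 1.3471
  = 1.3471 bits

min(H(P), H(Q)) = min(1.3471, 1.3471) = 1.3471 bits
Normalized MI = 1.3471 / 1.3471 = 1.0000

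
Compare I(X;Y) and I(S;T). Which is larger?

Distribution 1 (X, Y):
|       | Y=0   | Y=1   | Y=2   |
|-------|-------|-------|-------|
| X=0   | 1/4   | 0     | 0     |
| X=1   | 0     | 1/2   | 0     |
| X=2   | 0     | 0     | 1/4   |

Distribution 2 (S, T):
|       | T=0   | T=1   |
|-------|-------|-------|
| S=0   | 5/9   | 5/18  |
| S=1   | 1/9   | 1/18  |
Distribution 1 (X, Y):
Marginal P(X) (row sums):
  P(X=0) = 1/4 + 0 + 0 = 1/4
  P(X=1) = 0 + 1/2 + 0 = 1/2
  P(X=2) = 0 + 0 + 1/4 = 1/4
Marginal P(Y) (column sums):
  P(Y=0) = 1/4 + 0 + 0 = 1/4
  P(Y=1) = 0 + 1/2 + 0 = 1/2
  P(Y=2) = 0 + 0 + 1/4 = 1/4

H(X) = -[(1/4)·log₂(1/4) + (1/2)·log₂(1/2) + (1/4)·log₂(1/4)]
  = 0.5000 + 0.5000 + 0.5000
  = 1.5000 bits
H(Y) = -[(1/4)·log₂(1/4) + (1/2)·log₂(1/2) + (1/4)·log₂(1/4)]
  = 0.5000 + 0.5000 + 0.5000
  = 1.5000 bits
H(X,Y) = -[(1/4)·log₂(1/4) + (1/2)·log₂(1/2) + (1/4)·log₂(1/4)]
  = 0.5000 + 0.5000 + 0.5000
  = 1.5000 bits

I(X;Y) = H(X) + H(Y) - H(X,Y)
  = 1.5000 + 1.5000 - 1.5000
  = 1.5000 bits

Distribution 2 (S, T):
Marginal P(S) (row sums):
  P(S=0) = 5/9 + 5/18 = 5/6
  P(S=1) = 1/9 + 1/18 = 1/6
Marginal P(T) (column sums):
  P(T=0) = 5/9 + 1/9 = 2/3
  P(T=1) = 5/18 + 1/18 = 1/3

H(S) = -[(5/6)·log₂(5/6) + (1/6)·log₂(1/6)]
  = 0.2192 + 0.4308
  = 0.6500 bits
H(T) = -[(2/3)·log₂(2/3) + (1/3)·log₂(1/3)]
  = 0.3900 + 0.5283
  = 0.9183 bits
H(S,T) = -[(5/9)·log₂(5/9) + (5/18)·log₂(5/18) + (1/9)·log₂(1/9) + (1/18)·log₂(1/18)]
  = 0.4711 + 0.5133 + 0.3522 + 0.2317
  = 1.5683 bits

I(S;T) = H(S) + H(T) - H(S,T)
  = 0.6500 + 0.9183 - 1.5683
  = 0.0000 bits

I(X;Y) = 1.5000 bits > I(S;T) = 0.0000 bits, so (X, Y) has the higher mutual information (stronger dependence).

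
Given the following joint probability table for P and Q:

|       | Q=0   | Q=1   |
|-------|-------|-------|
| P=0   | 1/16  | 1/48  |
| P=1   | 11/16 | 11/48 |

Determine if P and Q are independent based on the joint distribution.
Marginal P(P) (row sums):
  P(P=0) = 1/16 + 1/48 = 1/12
  P(P=1) = 11/16 + 11/48 = 11/12
Marginal P(Q) (column sums):
  P(Q=0) = 1/16 + 11/16 = 3/4
  P(Q=1) = 1/48 + 11/48 = 1/4

P and Q are independent iff P(P=i,Q=j) = P(P=i)·P(Q=j) for every cell.
  P(P=0)·P(Q=0) = 1/12 × 3/4 = 1/16 = P(P=0,Q=0) ✓
  P(P=0)·P(Q=1) = 1/12 × 1/4 = 1/48 = P(P=0,Q=1) ✓
  P(P=1)·P(Q=0) = 11/12 × 3/4 = 11/16 = P(P=1,Q=0) ✓
  P(P=1)·P(Q=1) = 11/12 × 1/4 = 11/48 = P(P=1,Q=1) ✓

Yes, P and Q are independent: every cell factors, so I(P;Q) = 0 bits.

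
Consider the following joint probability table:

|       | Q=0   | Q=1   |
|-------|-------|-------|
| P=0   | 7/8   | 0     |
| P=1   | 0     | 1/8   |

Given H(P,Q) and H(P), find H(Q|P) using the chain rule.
From the chain rule: H(P,Q) = H(P) + H(Q|P)
Therefore: H(Q|P) = H(P,Q) - H(P)

H(P,Q) = -[(7/8)·log₂(7/8) + (1/8)·log₂(1/8)]
  = 0.1686 + 0.3750
  = 0.5436 bits
Marginal P(P) (row sums):
  P(P=0) = 7/8 + 0 = 7/8
  P(P=1) = 0 + 1/8 = 1/8
H(P) = -[(7/8)·log₂(7/8) + (1/8)·log₂(1/8)]
  = 0.1686 + 0.3750
  = 0.5436 bits

H(Q|P) = 0.5436 - 0.5436 = 0.0000 bits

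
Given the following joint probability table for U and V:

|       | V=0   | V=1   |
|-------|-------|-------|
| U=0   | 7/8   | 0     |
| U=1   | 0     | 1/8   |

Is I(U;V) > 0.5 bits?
Marginal P(U) (row sums):
  P(U=0) = 7/8 + 0 = 7/8
  P(U=1) = 0 + 1/8 = 1/8
Marginal P(V) (column sums):
  P(V=0) = 7/8 + 0 = 7/8
  P(V=1) = 0 + 1/8 = 1/8

H(U) = -[(7/8)·log₂(7/8) + (1/8)·log₂(1/8)]
  = 0.1686 + 0.3750
  = 0.5436 bits
H(V) = -[(7/8)·log₂(7/8) + (1/8)·log₂(1/8)]
  = 0.1686 + 0.3750
  = 0.5436 bits
H(U,V) = -[(7/8)·log₂(7/8) + (1/8)·log₂(1/8)]
  = 0.1686 + 0.3750
  = 0.5436 bits

I(U;V) = H(U) + H(V) - H(U,V)
  = 0.5436 + 0.5436 - 0.5436
  = 0.5436 bits

Yes. I(U;V) = 0.5436 bits, which is > 0.5 bits.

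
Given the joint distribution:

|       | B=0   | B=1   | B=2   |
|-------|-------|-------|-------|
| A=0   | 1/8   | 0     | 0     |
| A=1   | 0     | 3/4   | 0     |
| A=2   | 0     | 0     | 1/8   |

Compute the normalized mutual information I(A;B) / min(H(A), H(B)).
Marginal P(A) (row sums):
  P(A=0) = 1/8 + 0 + 0 = 1/8
  P(A=1) = 0 + 3/4 + 0 = 3/4
  P(A=2) = 0 + 0 + 1/8 = 1/8
Marginal P(B) (column sums):
  P(B=0) = 1/8 + 0 + 0 = 1/8
  P(B=1) = 0 + 3/4 + 0 = 3/4
  P(B=2) = 0 + 0 + 1/8 = 1/8

H(A) = -[(1/8)·log₂(1/8) + (3/4)·log₂(3/4) + (1/8)·log₂(1/8)]
  = 0.3750 + 0.3113 + 0.3750
  = 1.0613 bits
H(B) = -[(1/8)·log₂(1/8) + (3/4)·log₂(3/4) + (1/8)·log₂(1/8)]
  = 0.3750 + 0.3113 + 0.3750
  = 1.0613 bits
H(A,B) = -[(1/8)·log₂(1/8) + (3/4)·log₂(3/4) + (1/8)·log₂(1/8)]
  = 0.3750 + 0.3113 + 0.3750
  = 1.0613 bits

I(A;B) = H(A) + H(B) - H(A,B)
  = 1.0613 + 1.0613 - 1.0613
  = 1.0613 bits

min(H(A), H(B)) = min(1.0613, 1.0613) = 1.0613 bits
Normalized MI = 1.0613 / 1.0613 = 1.0000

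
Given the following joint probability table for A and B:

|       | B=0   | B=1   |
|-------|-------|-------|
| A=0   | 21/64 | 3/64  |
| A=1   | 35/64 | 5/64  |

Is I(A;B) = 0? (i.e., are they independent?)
Marginal P(A) (row sums):
  P(A=0) = 21/64 + 3/64 = 3/8
  P(A=1) = 35/64 + 5/64 = 5/8
Marginal P(B) (column sums):
  P(B=0) = 21/64 + 35/64 = 7/8
  P(B=1) = 3/64 + 5/64 = 1/8

A and B are independent iff P(A=i,B=j) = P(A=i)·P(B=j) for every cell.
  P(A=0)·P(B=0) = 3/8 × 7/8 = 21/64 = P(A=0,B=0) ✓
  P(A=0)·P(B=1) = 3/8 × 1/8 = 3/64 = P(A=0,B=1) ✓
  P(A=1)·P(B=0) = 5/8 × 7/8 = 35/64 = P(A=1,B=0) ✓
  P(A=1)·P(B=1) = 5/8 × 1/8 = 5/64 = P(A=1,B=1) ✓

Yes, A and B are independent: every cell factors, so I(A;B) = 0 bits.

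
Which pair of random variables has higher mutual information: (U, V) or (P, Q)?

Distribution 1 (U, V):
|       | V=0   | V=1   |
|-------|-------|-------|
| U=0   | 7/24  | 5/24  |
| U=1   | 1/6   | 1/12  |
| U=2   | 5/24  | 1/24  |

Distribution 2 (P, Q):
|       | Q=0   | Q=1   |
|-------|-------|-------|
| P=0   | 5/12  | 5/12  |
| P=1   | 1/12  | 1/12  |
Distribution 1 (U, V):
Marginal P(U) (row sums):
  P(U=0) = 7/24 + 5/24 = 1/2
  P(U=1) = 1/6 + 1/12 = 1/4
  P(U=2) = 5/24 + 1/24 = 1/4
Marginal P(V) (column sums):
  P(V=0) = 7/24 + 1/6 + 5/24 = 2/3
  P(V=1) = 5/24 + 1/12 + 1/24 = 1/3

H(U) = -[(1/2)·log₂(1/2) + (1/4)·log₂(1/4) + (1/4)·log₂(1/4)]
  = 0.5000 + 0.5000 + 0.5000
  = 1.5000 bits
H(V) = -[(2/3)·log₂(2/3) + (1/3)·log₂(1/3)]
  = 0.3900 + 0.5283
  = 0.9183 bits
H(U,V) = -[(7/24)·log₂(7/24) + (5/24)·log₂(5/24) + (1/6)·log₂(1/6) + (1/12)·log₂(1/12) + (5/24)·log₂(5/24) + (1/24)·log₂(1/24)]
  = 0.5185 + 0.4715 + 0.4308 + 0.2987 + 0.4715 + 0.1910
  = 2.3820 bits

I(U;V) = H(U) + H(V) - H(U,V)
  = 1.5000 + 0.9183 - 2.3820
  = 0.0363 bits

Distribution 2 (P, Q):
Marginal P(P) (row sums):
  P(P=0) = 5/12 + 5/12 = 5/6
  P(P=1) = 1/12 + 1/12 = 1/6
Marginal P(Q) (column sums):
  P(Q=0) = 5/12 + 1/12 = 1/2
  P(Q=1) = 5/12 + 1/12 = 1/2

H(P) = -[(5/6)·log₂(5/6) + (1/6)·log₂(1/6)]
  = 0.2192 + 0.4308
  = 0.6500 bits
H(Q) = -[(1/2)·log₂(1/2) + (1/2)·log₂(1/2)]
  = 0.5000 + 0.5000
  = 1.0000 bits
H(P,Q) = -[(5/12)·log₂(5/12) + (5/12)·log₂(5/12) + (1/12)·log₂(1/12) + (1/12)·log₂(1/12)]
  = 0.5263 + 0.5263 + 0.2987 + 0.2987
  = 1.6500 bits

I(P;Q) = H(P) + H(Q) - H(P,Q)
  = 0.6500 + 1.0000 - 1.6500
  = 0.0000 bits

I(U;V) = 0.0363 bits > I(P;Q) = 0.0000 bits, so (U, V) has the higher mutual information (stronger dependence).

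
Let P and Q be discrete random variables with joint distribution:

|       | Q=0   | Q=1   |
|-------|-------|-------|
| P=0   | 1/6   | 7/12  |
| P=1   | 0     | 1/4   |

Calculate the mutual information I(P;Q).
Marginal P(P) (row sums):
  P(P=0) = 1/6 + 7/12 = 3/4
  P(P=1) = 0 + 1/4 = 1/4
Marginal P(Q) (column sums):
  P(Q=0) = 1/6 + 0 = 1/6
  P(Q=1) = 7/12 + 1/4 = 5/6

H(P) = -[(3/4)·log₂(3/4) + (1/4)·log₂(1/4)]
  = 0.3113 + 0.5000
  = 0.8113 bits
H(Q) = -[(1/6)·log₂(1/6) + (5/6)·log₂(5/6)]
  = 0.4308 + 0.2192
  = 0.6500 bits
H(P,Q) = -[(1/6)·log₂(1/6) + (7/12)·log₂(7/12) + (1/4)·log₂(1/4)]
  = 0.4308 + 0.4536 + 0.5000
  = 1.3844 bits

I(P;Q) = H(P) + H(Q) - H(P,Q)
  = 0.8113 + 0.6500 - 1.3844
  = 0.0769 bits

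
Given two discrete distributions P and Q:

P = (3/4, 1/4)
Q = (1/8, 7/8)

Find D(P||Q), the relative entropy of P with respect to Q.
D(P||Q) = Σ P(i) log₂(P(i)/Q(i))
  i=0: (3/4) × log₂((3/4)/(1/8)) = (3/4) × log₂(6) = 1.9387
  i=1: (1/4) × log₂((1/4)/(7/8)) = (1/4) × log₂(2/7) = -0.4518
D(P||Q) = 1.9387 - 0.4518
  = 1.4869 bits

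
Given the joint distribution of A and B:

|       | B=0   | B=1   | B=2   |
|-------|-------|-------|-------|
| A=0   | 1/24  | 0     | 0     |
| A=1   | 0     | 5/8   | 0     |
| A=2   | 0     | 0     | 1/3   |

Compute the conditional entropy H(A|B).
Marginal P(B) (column sums):
  P(B=0) = 1/24 + 0 + 0 = 1/24
  P(B=1) = 0 + 5/8 + 0 = 5/8
  P(B=2) = 0 + 0 + 1/3 = 1/3

H(A|B) = -Σ P(A,B)·log₂ P(A|B), where P(A|B) = P(A,B) / P(B)
  (cells with P(A,B) = 0 contribute 0)
  (A=0,B=0): P(A|B) = (1/24)/(1/24) = 1;  -(1/24)·log₂(1) = 0.0000
  (A=1,B=1): P(A|B) = (5/8)/(5/8) = 1;  -(5/8)·log₂(1) = 0.0000
  (A=2,B=2): P(A|B) = (1/3)/(1/3) = 1;  -(1/3)·log₂(1) = 0.0000
H(A|B) = 0.0000 + 0.0000 + 0.0000
  = 0.0000 bits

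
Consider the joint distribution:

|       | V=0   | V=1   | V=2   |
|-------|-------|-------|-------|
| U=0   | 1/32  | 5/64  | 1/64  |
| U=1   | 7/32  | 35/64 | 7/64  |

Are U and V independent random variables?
Marginal P(U) (row sums):
  P(U=0) = 1/32 + 5/64 + 1/64 = 1/8
  P(U=1) = 7/32 + 35/64 + 7/64 = 7/8
Marginal P(V) (column sums):
  P(V=0) = 1/32 + 7/32 = 1/4
  P(V=1) = 5/64 + 35/64 = 5/8
  P(V=2) = 1/64 + 7/64 = 1/8

U and V are independent iff P(U=i,V=j) = P(U=i)·P(V=j) for every cell.
  P(U=0)·P(V=0) = 1/8 × 1/4 = 1/32 = P(U=0,V=0) ✓
  P(U=0)·P(V=1) = 1/8 × 5/8 = 5/64 = P(U=0,V=1) ✓
  P(U=0)·P(V=2) = 1/8 × 1/8 = 1/64 = P(U=0,V=2) ✓
  P(U=1)·P(V=0) = 7/8 × 1/4 = 7/32 = P(U=1,V=0) ✓
  P(U=1)·P(V=1) = 7/8 × 5/8 = 35/64 = P(U=1,V=1) ✓
  P(U=1)·P(V=2) = 7/8 × 1/8 = 7/64 = P(U=1,V=2) ✓

Yes, U and V are independent: every cell factors, so I(U;V) = 0 bits.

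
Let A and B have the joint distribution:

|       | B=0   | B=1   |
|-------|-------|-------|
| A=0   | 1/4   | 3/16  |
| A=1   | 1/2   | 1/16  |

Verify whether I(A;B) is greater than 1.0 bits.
Marginal P(A) (row sums):
  P(A=0) = 1/4 + 3/16 = 7/16
  P(A=1) = 1/2 + 1/16 = 9/16
Marginal P(B) (column sums):
  P(B=0) = 1/4 + 1/2 = 3/4
  P(B=1) = 3/16 + 1/16 = 1/4

H(A) = -[(7/16)·log₂(7/16) + (9/16)·log₂(9/16)]
  = 0.5218 + 0.4669
  = 0.9887 bits
H(B) = -[(3/4)·log₂(3/4) + (1/4)·log₂(1/4)]
  = 0.3113 + 0.5000
  = 0.8113 bits
H(A,B) = -[(1/4)·log₂(1/4) + (3/16)·log₂(3/16) + (1/2)·log₂(1/2) + (1/16)·log₂(1/16)]
  = 0.5000 + 0.4528 + 0.5000 + 0.2500
  = 1.7028 bits

I(A;B) = H(A) + H(B) - H(A,B)
  = 0.9887 + 0.8113 - 1.7028
  = 0.0972 bits

No. I(A;B) = 0.0972 bits, which is ≤ 1.0 bits.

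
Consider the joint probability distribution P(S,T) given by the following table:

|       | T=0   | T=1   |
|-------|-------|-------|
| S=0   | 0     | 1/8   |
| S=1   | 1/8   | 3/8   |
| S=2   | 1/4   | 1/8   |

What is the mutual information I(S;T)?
Marginal P(S) (row sums):
  P(S=0) = 0 + 1/8 = 1/8
  P(S=1) = 1/8 + 3/8 = 1/2
  P(S=2) = 1/4 + 1/8 = 3/8
Marginal P(T) (column sums):
  P(T=0) = 0 + 1/8 + 1/4 = 3/8
  P(T=1) = 1/8 + 3/8 + 1/8 = 5/8

H(S) = -[(1/8)·log₂(1/8) + (1/2)·log₂(1/2) + (3/8)·log₂(3/8)]
  = 0.3750 + 0.5000 + 0.5306
  = 1.4056 bits
H(T) = -[(3/8)·log₂(3/8) + (5/8)·log₂(5/8)]
  = 0.5306 + 0.4238
  = 0.9544 bits
H(S,T) = -[(1/8)·log₂(1/8) + (1/8)·log₂(1/8) + (3/8)·log₂(3/8) + (1/4)·log₂(1/4) + (1/8)·log₂(1/8)]
  = 0.3750 + 0.3750 + 0.5306 + 0.5000 + 0.3750
  = 2.1556 bits

I(S;T) = H(S) + H(T) - H(S,T)
  = 1.4056 + 0.9544 - 2.1556
  = 0.2044 bits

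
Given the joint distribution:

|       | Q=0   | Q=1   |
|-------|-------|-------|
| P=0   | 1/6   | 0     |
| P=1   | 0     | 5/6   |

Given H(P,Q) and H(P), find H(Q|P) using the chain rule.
From the chain rule: H(P,Q) = H(P) + H(Q|P)
Therefore: H(Q|P) = H(P,Q) - H(P)

H(P,Q) = -[(1/6)·log₂(1/6) + (5/6)·log₂(5/6)]
  = 0.4308 + 0.2192
  = 0.6500 bits
Marginal P(P) (row sums):
  P(P=0) = 1/6 + 0 = 1/6
  P(P=1) = 0 + 5/6 = 5/6
H(P) = -[(1/6)·log₂(1/6) + (5/6)·log₂(5/6)]
  = 0.4308 + 0.2192
  = 0.6500 bits

H(Q|P) = 0.6500 - 0.6500 = 0.0000 bits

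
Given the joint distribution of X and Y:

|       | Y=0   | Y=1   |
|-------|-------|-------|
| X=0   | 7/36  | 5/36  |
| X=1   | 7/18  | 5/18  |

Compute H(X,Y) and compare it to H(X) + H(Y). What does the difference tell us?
Marginal P(X) (row sums):
  P(X=0) = 7/36 + 5/36 = 1/3
  P(X=1) = 7/18 + 5/18 = 2/3
Marginal P(Y) (column sums):
  P(Y=0) = 7/36 + 7/18 = 7/12
  P(Y=1) = 5/36 + 5/18 = 5/12

H(X,Y) = -[(7/36)·log₂(7/36) + (5/36)·log₂(5/36) + (7/18)·log₂(7/18) + (5/18)·log₂(5/18)]
  = 0.4594 + 0.3956 + 0.5299 + 0.5133
  = 1.8982 bits
H(X) = -[(1/3)·log₂(1/3) + (2/3)·log₂(2/3)]
  = 0.5283 + 0.3900
  = 0.9183 bits
H(Y) = -[(7/12)·log₂(7/12) + (5/12)·log₂(5/12)]
  = 0.4536 + 0.5263
  = 0.9799 bits

H(X) + H(Y) = 0.9183 + 0.9799 = 1.8982 bits
Difference: H(X) + H(Y) - H(X,Y) = 1.8982 - 1.8982 = 0.0000 bits = I(X;Y)

The difference is the mutual information; it is 0 here, so X and Y are independent (the joint entropy equals the sum of the marginal entropies).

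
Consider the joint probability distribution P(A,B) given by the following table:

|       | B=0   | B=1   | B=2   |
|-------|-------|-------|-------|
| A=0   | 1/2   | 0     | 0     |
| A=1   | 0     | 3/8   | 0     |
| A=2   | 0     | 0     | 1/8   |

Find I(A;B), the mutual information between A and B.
Marginal P(A) (row sums):
  P(A=0) = 1/2 + 0 + 0 = 1/2
  P(A=1) = 0 + 3/8 + 0 = 3/8
  P(A=2) = 0 + 0 + 1/8 = 1/8
Marginal P(B) (column sums):
  P(B=0) = 1/2 + 0 + 0 = 1/2
  P(B=1) = 0 + 3/8 + 0 = 3/8
  P(B=2) = 0 + 0 + 1/8 = 1/8

H(A) = -[(1/2)·log₂(1/2) + (3/8)·log₂(3/8) + (1/8)·log₂(1/8)]
  = 0.5000 + 0.5306 + 0.3750
  = 1.4056 bits
H(B) = -[(1/2)·log₂(1/2) + (3/8)·log₂(3/8) + (1/8)·log₂(1/8)]
  = 0.5000 + 0.5306 + 0.3750
  = 1.4056 bits
H(A,B) = -[(1/2)·log₂(1/2) + (3/8)·log₂(3/8) + (1/8)·log₂(1/8)]
  = 0.5000 + 0.5306 + 0.3750
  = 1.4056 bits

I(A;B) = H(A) + H(B) - H(A,B)
  = 1.4056 + 1.4056 - 1.4056
  = 1.4056 bits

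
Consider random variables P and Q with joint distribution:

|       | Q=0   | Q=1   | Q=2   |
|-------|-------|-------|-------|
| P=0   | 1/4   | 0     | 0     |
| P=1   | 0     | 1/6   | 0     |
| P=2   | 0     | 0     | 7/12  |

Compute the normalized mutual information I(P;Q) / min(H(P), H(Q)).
Marginal P(P) (row sums):
  P(P=0) = 1/4 + 0 + 0 = 1/4
  P(P=1) = 0 + 1/6 + 0 = 1/6
  P(P=2) = 0 + 0 + 7/12 = 7/12
Marginal P(Q) (column sums):
  P(Q=0) = 1/4 + 0 + 0 = 1/4
  P(Q=1) = 0 + 1/6 + 0 = 1/6
  P(Q=2) = 0 + 0 + 7/12 = 7/12

H(P) = -[(1/4)·log₂(1/4) + (1/6)·log₂(1/6) + (7/12)·log₂(7/12)]
  = 0.5000 + 0.4308 + 0.4536
  = 1.3844 bits
H(Q) = -[(1/4)·log₂(1/4) + (1/6)·log₂(1/6) + (7/12)·log₂(7/12)]
  = 0.5000 + 0.4308 + 0.4536
  = 1.3844 bits
H(P,Q) = -[(1/4)·log₂(1/4) + (1/6)·log₂(1/6) + (7/12)·log₂(7/12)]
  = 0.5000 + 0.4308 + 0.4536
  = 1.3844 bits

I(P;Q) = H(P) + H(Q) - H(P,Q)
  = 1.3844 + 1.3844 - 1.3844
  = 1.3844 bits

min(H(P), H(Q)) = min(1.3844, 1.3844) = 1.3844 bits
Normalized MI = 1.3844 / 1.3844 = 1.0000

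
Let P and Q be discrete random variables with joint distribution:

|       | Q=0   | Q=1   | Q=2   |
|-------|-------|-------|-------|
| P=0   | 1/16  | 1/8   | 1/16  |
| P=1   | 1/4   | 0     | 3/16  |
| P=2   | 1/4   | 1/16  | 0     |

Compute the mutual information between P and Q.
Marginal P(P) (row sums):
  P(P=0) = 1/16 + 1/8 + 1/16 = 1/4
  P(P=1) = 1/4 + 0 + 3/16 = 7/16
  P(P=2) = 1/4 + 1/16 + 0 = 5/16
Marginal P(Q) (column sums):
  P(Q=0) = 1/16 + 1/4 + 1/4 = 9/16
  P(Q=1) = 1/8 + 0 + 1/16 = 3/16
  P(Q=2) = 1/16 + 3/16 + 0 = 1/4

H(P) = -[(1/4)·log₂(1/4) + (7/16)·log₂(7/16) + (5/16)·log₂(5/16)]
  = 0.5000 + 0.5218 + 0.5244
  = 1.5462 bits
H(Q) = -[(9/16)·log₂(9/16) + (3/16)·log₂(3/16) + (1/4)·log₂(1/4)]
  = 0.4669 + 0.4528 + 0.5000
  = 1.4197 bits
H(P,Q) = -[(1/16)·log₂(1/16) + (1/8)·log₂(1/8) + (1/16)·log₂(1/16) + (1/4)·log₂(1/4) + (3/16)·log₂(3/16) + (1/4)·log₂(1/4) + (1/16)·log₂(1/16)]
  = 0.2500 + 0.3750 + 0.2500 + 0.5000 + 0.4528 + 0.5000 + 0.2500
  = 2.5778 bits

I(P;Q) = H(P) + H(Q) - H(P,Q)
  = 1.5462 + 1.4197 - 2.5778
  = 0.3881 bits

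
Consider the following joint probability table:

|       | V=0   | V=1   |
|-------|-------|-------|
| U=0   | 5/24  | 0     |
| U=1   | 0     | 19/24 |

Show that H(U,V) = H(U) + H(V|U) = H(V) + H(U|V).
Marginal P(U) (row sums):
  P(U=0) = 5/24 + 0 = 5/24
  P(U=1) = 0 + 19/24 = 19/24
Marginal P(V) (column sums):
  P(V=0) = 5/24 + 0 = 5/24
  P(V=1) = 0 + 19/24 = 19/24

Decomposition 1: H(U) + H(V|U)
H(U) = -[(5/24)·log₂(5/24) + (19/24)·log₂(19/24)]
  = 0.4715 + 0.2668
  = 0.7383 bits
H(V|U) = -Σ P(U,V)·log₂ P(V|U), where P(V|U) = P(U,V) / P(U)
  (cells with P(U,V) = 0 contribute 0)
  (U=0,V=0): P(V|U) = (5/24)/(5/24) = 1;  -(5/24)·log₂(1) = 0.0000
  (U=1,V=1): P(V|U) = (19/24)/(19/24) = 1;  -(19/24)·log₂(1) = 0.0000
H(V|U) = 0.0000 + 0.0000
  = 0.0000 bits
H(U) + H(V|U) = 0.7383 + 0.0000 = 0.7383 bits

Decomposition 2: H(V) + H(U|V)
H(V) = -[(5/24)·log₂(5/24) + (19/24)·log₂(19/24)]
  = 0.4715 + 0.2668
  = 0.7383 bits
H(U|V) = -Σ P(U,V)·log₂ P(U|V), where P(U|V) = P(U,V) / P(V)
  (cells with P(U,V) = 0 contribute 0)
  (U=0,V=0): P(U|V) = (5/24)/(5/24) = 1;  -(5/24)·log₂(1) = 0.0000
  (U=1,V=1): P(U|V) = (19/24)/(19/24) = 1;  -(19/24)·log₂(1) = 0.0000
H(U|V) = 0.0000 + 0.0000
  = 0.0000 bits
H(V) + H(U|V) = 0.7383 + 0.0000 = 0.7383 bits

Direct computation of the joint entropy:
H(U,V) = -[(5/24)·log₂(5/24) + (19/24)·log₂(19/24)]
  = 0.4715 + 0.2668
  = 0.7383 bits

All three agree: H(U,V) = 0.7383 bits ✓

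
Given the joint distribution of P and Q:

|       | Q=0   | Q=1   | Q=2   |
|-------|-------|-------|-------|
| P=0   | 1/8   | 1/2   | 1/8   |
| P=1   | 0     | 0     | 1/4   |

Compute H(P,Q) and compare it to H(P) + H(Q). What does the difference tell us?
Marginal P(P) (row sums):
  P(P=0) = 1/8 + 1/2 + 1/8 = 3/4
  P(P=1) = 0 + 0 + 1/4 = 1/4
Marginal P(Q) (column sums):
  P(Q=0) = 1/8 + 0 = 1/8
  P(Q=1) = 1/2 + 0 = 1/2
  P(Q=2) = 1/8 + 1/4 = 3/8

H(P,Q) = -[(1/8)·log₂(1/8) + (1/2)·log₂(1/2) + (1/8)·log₂(1/8) + (1/4)·log₂(1/4)]
  = 0.3750 + 0.5000 + 0.3750 + 0.5000
  = 1.7500 bits
H(P) = -[(3/4)·log₂(3/4) + (1/4)·log₂(1/4)]
  = 0.3113 + 0.5000
  = 0.8113 bits
H(Q) = -[(1/8)·log₂(1/8) + (1/2)·log₂(1/2) + (3/8)·log₂(3/8)]
  = 0.3750 + 0.5000 + 0.5306
  = 1.4056 bits

H(P) + H(Q) = 0.8113 + 1.4056 = 2.2169 bits
Difference: H(P) + H(Q) - H(P,Q) = 2.2169 - 1.7500 = 0.4669 bits = I(P;Q)

The difference is the mutual information; it is positive here, so P and Q are dependent (knowing one reduces uncertainty about the other by 0.4669 bits).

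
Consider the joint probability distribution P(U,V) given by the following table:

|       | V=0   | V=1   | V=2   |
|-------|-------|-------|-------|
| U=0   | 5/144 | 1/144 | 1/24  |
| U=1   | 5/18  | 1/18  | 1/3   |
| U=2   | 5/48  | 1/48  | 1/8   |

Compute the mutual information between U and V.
Marginal P(U) (row sums):
  P(U=0) = 5/144 + 1/144 + 1/24 = 1/12
  P(U=1) = 5/18 + 1/18 + 1/3 = 2/3
  P(U=2) = 5/48 + 1/48 + 1/8 = 1/4
Marginal P(V) (column sums):
  P(V=0) = 5/144 + 5/18 + 5/48 = 5/12
  P(V=1) = 1/144 + 1/18 + 1/48 = 1/12
  P(V=2) = 1/24 + 1/3 + 1/8 = 1/2

H(U) = -[(1/12)·log₂(1/12) + (2/3)·log₂(2/3) + (1/4)·log₂(1/4)]
  = 0.2987 + 0.3900 + 0.5000
  = 1.1887 bits
H(V) = -[(5/12)·log₂(5/12) + (1/12)·log₂(1/12) + (1/2)·log₂(1/2)]
  = 0.5263 + 0.2987 + 0.5000
  = 1.3250 bits
H(U,V) = -[(5/144)·log₂(5/144) + (1/144)·log₂(1/144) + (1/24)·log₂(1/24) + (5/18)·log₂(5/18) + (1/18)·log₂(1/18) + (1/3)·log₂(1/3) + (5/48)·log₂(5/48) + (1/48)·log₂(1/48) + (1/8)·log₂(1/8)]
  = 0.1683 + 0.0498 + 0.1910 + 0.5133 + 0.2317 + 0.5283 + 0.3399 + 0.1164 + 0.3750
  = 2.5137 bits

I(U;V) = H(U) + H(V) - H(U,V)
  = 1.1887 + 1.3250 - 2.5137
  = 0.0000 bits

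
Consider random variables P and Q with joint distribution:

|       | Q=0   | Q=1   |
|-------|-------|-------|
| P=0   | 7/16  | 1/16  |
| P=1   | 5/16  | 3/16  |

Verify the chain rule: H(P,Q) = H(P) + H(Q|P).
Left side:
H(P,Q) = -[(7/16)·log₂(7/16) + (1/16)·log₂(1/16) + (5/16)·log₂(5/16) + (3/16)·log₂(3/16)]
  = 0.5218 + 0.2500 + 0.5244 + 0.4528
  = 1.7490 bits

Right side:
Marginal P(P) (row sums):
  P(P=0) = 7/16 + 1/16 = 1/2
  P(P=1) = 5/16 + 3/16 = 1/2
H(P) = -[(1/2)·log₂(1/2) + (1/2)·log₂(1/2)]
  = 0.5000 + 0.5000
  = 1.0000 bits
H(Q|P) = -Σ P(P,Q)·log₂ P(Q|P), where P(Q|P) = P(P,Q) / P(P)
  (P=0,Q=0): P(Q|P) = (7/16)/(1/2) = 7/8;  -(7/16)·log₂(7/8) = 0.0843
  (P=0,Q=1): P(Q|P) = (1/16)/(1/2) = 1/8;  -(1/16)·log₂(1/8) = 0.1875
  (P=1,Q=0): P(Q|P) = (5/16)/(1/2) = 5/8;  -(5/16)·log₂(5/8) = 0.2119
  (P=1,Q=1): P(Q|P) = (3/16)/(1/2) = 3/8;  -(3/16)·log₂(3/8) = 0.2653
H(Q|P) = 0.0843 + 0.1875 + 0.2119 + 0.2653
  = 0.7490 bits
H(P) + H(Q|P) = 1.0000 + 0.7490 = 1.7490 bits

Both sides equal 1.7490 bits, so the chain rule holds ✓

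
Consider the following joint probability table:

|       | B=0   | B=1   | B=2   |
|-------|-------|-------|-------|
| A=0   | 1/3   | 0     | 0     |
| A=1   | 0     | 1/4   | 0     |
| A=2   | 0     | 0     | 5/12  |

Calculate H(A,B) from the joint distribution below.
H(A,B) = -Σ P(A,B) log₂ P(A,B), summed over the non-zero cells:
H(A,B) = -[(1/3)·log₂(1/3) + (1/4)·log₂(1/4) + (5/12)·log₂(5/12)]
  = 0.5283 + 0.5000 + 0.5263
  = 1.5546 bits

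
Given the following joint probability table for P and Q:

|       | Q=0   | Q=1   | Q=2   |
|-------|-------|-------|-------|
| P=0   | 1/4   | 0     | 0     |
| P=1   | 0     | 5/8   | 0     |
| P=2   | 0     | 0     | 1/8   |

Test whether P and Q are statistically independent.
Marginal P(P) (row sums):
  P(P=0) = 1/4 + 0 + 0 = 1/4
  P(P=1) = 0 + 5/8 + 0 = 5/8
  P(P=2) = 0 + 0 + 1/8 = 1/8
Marginal P(Q) (column sums):
  P(Q=0) = 1/4 + 0 + 0 = 1/4
  P(Q=1) = 0 + 5/8 + 0 = 5/8
  P(Q=2) = 0 + 0 + 1/8 = 1/8

P and Q are independent iff P(P=i,Q=j) = P(P=i)·P(Q=j) for every cell.
  P(P=0)·P(Q=0) = 1/4 × 1/4 = 1/16, but P(P=0,Q=0) = 1/4 ✗

No, P and Q are not independent. Quantitatively, I(P;Q) > 0:

H(P) = -[(1/4)·log₂(1/4) + (5/8)·log₂(5/8) + (1/8)·log₂(1/8)]
  = 0.5000 + 0.4238 + 0.3750
  = 1.2988 bits
H(Q) = -[(1/4)·log₂(1/4) + (5/8)·log₂(5/8) + (1/8)·log₂(1/8)]
  = 0.5000 + 0.4238 + 0.3750
  = 1.2988 bits
H(P,Q) = -[(1/4)·log₂(1/4) + (5/8)·log₂(5/8) + (1/8)·log₂(1/8)]
  = 0.5000 + 0.4238 + 0.3750
  = 1.2988 bits
I(P;Q) = H(P) + H(Q) - H(P,Q) = 1.2988 + 1.2988 - 1.2988 = 1.2988 bits > 0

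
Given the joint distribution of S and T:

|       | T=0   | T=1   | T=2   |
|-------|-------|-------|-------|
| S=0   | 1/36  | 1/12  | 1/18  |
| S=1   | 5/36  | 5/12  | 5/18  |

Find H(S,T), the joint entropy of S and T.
H(S,T) = -Σ P(S,T) log₂ P(S,T), summed over the non-zero cells:
H(S,T) = -[(1/36)·log₂(1/36) + (1/12)·log₂(1/12) + (1/18)·log₂(1/18) + (5/36)·log₂(5/36) + (5/12)·log₂(5/12) + (5/18)·log₂(5/18)]
  = 0.1436 + 0.2987 + 0.2317 + 0.3956 + 0.5263 + 0.5133
  = 2.1092 bits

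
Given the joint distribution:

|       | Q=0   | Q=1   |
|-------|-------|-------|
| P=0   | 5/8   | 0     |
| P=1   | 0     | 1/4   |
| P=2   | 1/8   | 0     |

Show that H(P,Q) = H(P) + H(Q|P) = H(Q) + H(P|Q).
Marginal P(P) (row sums):
  P(P=0) = 5/8 + 0 = 5/8
  P(P=1) = 0 + 1/4 = 1/4
  P(P=2) = 1/8 + 0 = 1/8
Marginal P(Q) (column sums):
  P(Q=0) = 5/8 + 0 + 1/8 = 3/4
  P(Q=1) = 0 + 1/4 + 0 = 1/4

Decomposition 1: H(P) + H(Q|P)
H(P) = -[(5/8)·log₂(5/8) + (1/4)·log₂(1/4) + (1/8)·log₂(1/8)]
  = 0.4238 + 0.5000 + 0.3750
  = 1.2988 bits
H(Q|P) = -Σ P(P,Q)·log₂ P(Q|P), where P(Q|P) = P(P,Q) / P(P)
  (cells with P(P,Q) = 0 contribute 0)
  (P=0,Q=0): P(Q|P) = (5/8)/(5/8) = 1;  -(5/8)·log₂(1) = 0.0000
  (P=1,Q=1): P(Q|P) = (1/4)/(1/4) = 1;  -(1/4)·log₂(1) = 0.0000
  (P=2,Q=0): P(Q|P) = (1/8)/(1/8) = 1;  -(1/8)·log₂(1) = 0.0000
H(Q|P) = 0.0000 + 0.0000 + 0.0000
  = 0.0000 bits
H(P) + H(Q|P) = 1.2988 + 0.0000 = 1.2988 bits

Decomposition 2: H(Q) + H(P|Q)
H(Q) = -[(3/4)·log₂(3/4) + (1/4)·log₂(1/4)]
  = 0.3113 + 0.5000
  = 0.8113 bits
H(P|Q) = -Σ P(P,Q)·log₂ P(P|Q), where P(P|Q) = P(P,Q) / P(Q)
  (cells with P(P,Q) = 0 contribute 0)
  (P=0,Q=0): P(P|Q) = (5/8)/(3/4) = 5/6;  -(5/8)·log₂(5/6) = 0.1644
  (P=1,Q=1): P(P|Q) = (1/4)/(1/4) = 1;  -(1/4)·log₂(1) = 0.0000
  (P=2,Q=0): P(P|Q) = (1/8)/(3/4) = 1/6;  -(1/8)·log₂(1/6) = 0.3231
H(P|Q) = 0.1644 + 0.0000 + 0.3231
  = 0.4875 bits
H(Q) + H(P|Q) = 0.8113 + 0.4875 = 1.2988 bits

Direct computation of the joint entropy:
H(P,Q) = -[(5/8)·log₂(5/8) + (1/4)·log₂(1/4) + (1/8)·log₂(1/8)]
  = 0.4238 + 0.5000 + 0.3750
  = 1.2988 bits

All three agree: H(P,Q) = 1.2988 bits ✓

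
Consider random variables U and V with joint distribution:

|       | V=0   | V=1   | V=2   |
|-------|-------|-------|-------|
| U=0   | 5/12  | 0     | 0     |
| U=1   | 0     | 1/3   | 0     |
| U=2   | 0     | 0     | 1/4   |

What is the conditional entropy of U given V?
Marginal P(V) (column sums):
  P(V=0) = 5/12 + 0 + 0 = 5/12
  P(V=1) = 0 + 1/3 + 0 = 1/3
  P(V=2) = 0 + 0 + 1/4 = 1/4

H(U|V) = -Σ P(U,V)·log₂ P(U|V), where P(U|V) = P(U,V) / P(V)
  (cells with P(U,V) = 0 contribute 0)
  (U=0,V=0): P(U|V) = (5/12)/(5/12) = 1;  -(5/12)·log₂(1) = 0.0000
  (U=1,V=1): P(U|V) = (1/3)/(1/3) = 1;  -(1/3)·log₂(1) = 0.0000
  (U=2,V=2): P(U|V) = (1/4)/(1/4) = 1;  -(1/4)·log₂(1) = 0.0000
H(U|V) = 0.0000 + 0.0000 + 0.0000
  = 0.0000 bits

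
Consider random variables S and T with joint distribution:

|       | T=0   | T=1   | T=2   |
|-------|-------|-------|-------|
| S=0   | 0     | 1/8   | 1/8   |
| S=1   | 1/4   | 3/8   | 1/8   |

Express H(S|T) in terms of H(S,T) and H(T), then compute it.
H(S|T) = H(S,T) - H(T)

Marginal P(T) (column sums):
  P(T=0) = 0 + 1/4 = 1/4
  P(T=1) = 1/8 + 3/8 = 1/2
  P(T=2) = 1/8 + 1/8 = 1/4

H(S,T) = -[(1/8)·log₂(1/8) + (1/8)·log₂(1/8) + (1/4)·log₂(1/4) + (3/8)·log₂(3/8) + (1/8)·log₂(1/8)]
  = 0.3750 + 0.3750 + 0.5000 + 0.5306 + 0.3750
  = 2.1556 bits
H(T) = -[(1/4)·log₂(1/4) + (1/2)·log₂(1/2) + (1/4)·log₂(1/4)]
  = 0.5000 + 0.5000 + 0.5000
  = 1.5000 bits

H(S|T) = 2.1556 - 1.5000 = 0.6556 bits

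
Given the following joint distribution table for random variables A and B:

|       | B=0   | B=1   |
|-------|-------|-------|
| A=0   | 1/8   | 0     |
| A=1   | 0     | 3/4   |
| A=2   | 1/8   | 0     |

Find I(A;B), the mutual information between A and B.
Marginal P(A) (row sums):
  P(A=0) = 1/8 + 0 = 1/8
  P(A=1) = 0 + 3/4 = 3/4
  P(A=2) = 1/8 + 0 = 1/8
Marginal P(B) (column sums):
  P(B=0) = 1/8 + 0 + 1/8 = 1/4
  P(B=1) = 0 + 3/4 + 0 = 3/4

H(A) = -[(1/8)·log₂(1/8) + (3/4)·log₂(3/4) + (1/8)·log₂(1/8)]
  = 0.3750 + 0.3113 + 0.3750
  = 1.0613 bits
H(B) = -[(1/4)·log₂(1/4) + (3/4)·log₂(3/4)]
  = 0.5000 + 0.3113
  = 0.8113 bits
H(A,B) = -[(1/8)·log₂(1/8) + (3/4)·log₂(3/4) + (1/8)·log₂(1/8)]
  = 0.3750 + 0.3113 + 0.3750
  = 1.0613 bits

I(A;B) = H(A) + H(B) - H(A,B)
  = 1.0613 + 0.8113 - 1.0613
  = 0.8113 bits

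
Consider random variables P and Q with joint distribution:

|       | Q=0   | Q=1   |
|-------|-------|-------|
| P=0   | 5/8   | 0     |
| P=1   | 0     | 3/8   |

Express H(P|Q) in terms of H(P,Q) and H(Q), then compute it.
H(P|Q) = H(P,Q) - H(Q)

Marginal P(Q) (column sums):
  P(Q=0) = 5/8 + 0 = 5/8
  P(Q=1) = 0 + 3/8 = 3/8

H(P,Q) = -[(5/8)·log₂(5/8) + (3/8)·log₂(3/8)]
  = 0.4238 + 0.5306
  = 0.9544 bits
H(Q) = -[(5/8)·log₂(5/8) + (3/8)·log₂(3/8)]
  = 0.4238 + 0.5306
  = 0.9544 bits

H(P|Q) = 0.9544 - 0.9544 = 0.0000 bits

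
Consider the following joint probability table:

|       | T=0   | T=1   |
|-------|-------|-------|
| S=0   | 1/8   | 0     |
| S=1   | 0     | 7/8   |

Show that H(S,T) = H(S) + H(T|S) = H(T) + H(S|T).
Marginal P(S) (row sums):
  P(S=0) = 1/8 + 0 = 1/8
  P(S=1) = 0 + 7/8 = 7/8
Marginal P(T) (column sums):
  P(T=0) = 1/8 + 0 = 1/8
  P(T=1) = 0 + 7/8 = 7/8

Decomposition 1: H(S) + H(T|S)
H(S) = -[(1/8)·log₂(1/8) + (7/8)·log₂(7/8)]
  = 0.3750 + 0.1686
  = 0.5436 bits
H(T|S) = -Σ P(S,T)·log₂ P(T|S), where P(T|S) = P(S,T) / P(S)
  (cells with P(S,T) = 0 contribute 0)
  (S=0,T=0): P(T|S) = (1/8)/(1/8) = 1;  -(1/8)·log₂(1) = 0.0000
  (S=1,T=1): P(T|S) = (7/8)/(7/8) = 1;  -(7/8)·log₂(1) = 0.0000
H(T|S) = 0.0000 + 0.0000
  = 0.0000 bits
H(S) + H(T|S) = 0.5436 + 0.0000 = 0.5436 bits

Decomposition 2: H(T) + H(S|T)
H(T) = -[(1/8)·log₂(1/8) + (7/8)·log₂(7/8)]
  = 0.3750 + 0.1686
  = 0.5436 bits
H(S|T) = -Σ P(S,T)·log₂ P(S|T), where P(S|T) = P(S,T) / P(T)
  (cells with P(S,T) = 0 contribute 0)
  (S=0,T=0): P(S|T) = (1/8)/(1/8) = 1;  -(1/8)·log₂(1) = 0.0000
  (S=1,T=1): P(S|T) = (7/8)/(7/8) = 1;  -(7/8)·log₂(1) = 0.0000
H(S|T) = 0.0000 + 0.0000
  = 0.0000 bits
H(T) + H(S|T) = 0.5436 + 0.0000 = 0.5436 bits

Direct computation of the joint entropy:
H(S,T) = -[(1/8)·log₂(1/8) + (7/8)·log₂(7/8)]
  = 0.3750 + 0.1686
  = 0.5436 bits

All three agree: H(S,T) = 0.5436 bits ✓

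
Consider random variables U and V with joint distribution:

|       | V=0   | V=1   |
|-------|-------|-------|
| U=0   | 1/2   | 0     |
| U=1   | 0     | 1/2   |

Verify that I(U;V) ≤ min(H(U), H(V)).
Marginal P(U) (row sums):
  P(U=0) = 1/2 + 0 = 1/2
  P(U=1) = 0 + 1/2 = 1/2
Marginal P(V) (column sums):
  P(V=0) = 1/2 + 0 = 1/2
  P(V=1) = 0 + 1/2 = 1/2

H(U) = -[(1/2)·log₂(1/2) + (1/2)·log₂(1/2)]
  = 0.5000 + 0.5000
  = 1.0000 bits
H(V) = -[(1/2)·log₂(1/2) + (1/2)·log₂(1/2)]
  = 0.5000 + 0.5000
  = 1.0000 bits
H(U,V) = -[(1/2)·log₂(1/2) + (1/2)·log₂(1/2)]
  = 0.5000 + 0.5000
  = 1.0000 bits

I(U;V) = H(U) + H(V) - H(U,V)
  = 1.0000 + 1.0000 - 1.0000
  = 1.0000 bits

min(H(U), H(V)) = min(1.0000, 1.0000) = 1.0000 bits
Since 1.0000 ≤ 1.0000, the bound is satisfied ✓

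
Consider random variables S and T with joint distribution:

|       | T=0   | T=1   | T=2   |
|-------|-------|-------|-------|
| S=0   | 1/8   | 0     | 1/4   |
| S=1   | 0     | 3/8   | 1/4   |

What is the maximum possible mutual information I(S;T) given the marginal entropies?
The upper bound on mutual information is I(S;T) ≤ min(H(S), H(T)).

Marginal P(S) (row sums):
  P(S=0) = 1/8 + 0 + 1/4 = 3/8
  P(S=1) = 0 + 3/8 + 1/4 = 5/8
Marginal P(T) (column sums):
  P(T=0) = 1/8 + 0 = 1/8
  P(T=1) = 0 + 3/8 = 3/8
  P(T=2) = 1/4 + 1/4 = 1/2

H(S) = -[(3/8)·log₂(3/8) + (5/8)·log₂(5/8)]
  = 0.5306 + 0.4238
  = 0.9544 bits
H(T) = -[(1/8)·log₂(1/8) + (3/8)·log₂(3/8) + (1/2)·log₂(1/2)]
  = 0.3750 + 0.5306 + 0.5000
  = 1.4056 bits

Maximum possible I(S;T) = min(0.9544, 1.4056) = 0.9544 bits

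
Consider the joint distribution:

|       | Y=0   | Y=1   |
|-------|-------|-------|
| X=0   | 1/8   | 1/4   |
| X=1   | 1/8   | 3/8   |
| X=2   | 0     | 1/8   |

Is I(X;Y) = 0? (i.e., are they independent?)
Marginal P(X) (row sums):
  P(X=0) = 1/8 + 1/4 = 3/8
  P(X=1) = 1/8 + 3/8 = 1/2
  P(X=2) = 0 + 1/8 = 1/8
Marginal P(Y) (column sums):
  P(Y=0) = 1/8 + 1/8 + 0 = 1/4
  P(Y=1) = 1/4 + 3/8 + 1/8 = 3/4

X and Y are independent iff P(X=i,Y=j) = P(X=i)·P(Y=j) for every cell.
  P(X=0)·P(Y=0) = 3/8 × 1/4 = 3/32, but P(X=0,Y=0) = 1/8 ✗

No, X and Y are not independent. Quantitatively, I(X;Y) > 0:

H(X) = -[(3/8)·log₂(3/8) + (1/2)·log₂(1/2) + (1/8)·log₂(1/8)]
  = 0.5306 + 0.5000 + 0.3750
  = 1.4056 bits
H(Y) = -[(1/4)·log₂(1/4) + (3/4)·log₂(3/4)]
  = 0.5000 + 0.3113
  = 0.8113 bits
H(X,Y) = -[(1/8)·log₂(1/8) + (1/4)·log₂(1/4) + (1/8)·log₂(1/8) + (3/8)·log₂(3/8) + (1/8)·log₂(1/8)]
  = 0.3750 + 0.5000 + 0.3750 + 0.5306 + 0.3750
  = 2.1556 bits
I(X;Y) = H(X) + H(Y) - H(X,Y) = 1.4056 + 0.8113 - 2.1556 = 0.0613 bits > 0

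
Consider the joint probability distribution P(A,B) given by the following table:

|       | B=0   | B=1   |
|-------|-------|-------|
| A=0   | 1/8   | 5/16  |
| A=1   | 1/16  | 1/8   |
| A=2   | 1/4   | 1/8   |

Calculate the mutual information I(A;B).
Marginal P(A) (row sums):
  P(A=0) = 1/8 + 5/16 = 7/16
  P(A=1) = 1/16 + 1/8 = 3/16
  P(A=2) = 1/4 + 1/8 = 3/8
Marginal P(B) (column sums):
  P(B=0) = 1/8 + 1/16 + 1/4 = 7/16
  P(B=1) = 5/16 + 1/8 + 1/8 = 9/16

H(A) = -[(7/16)·log₂(7/16) + (3/16)·log₂(3/16) + (3/8)·log₂(3/8)]
  = 0.5218 + 0.4528 + 0.5306
  = 1.5052 bits
H(B) = -[(7/16)·log₂(7/16) + (9/16)·log₂(9/16)]
  = 0.5218 + 0.4669
  = 0.9887 bits
H(A,B) = -[(1/8)·log₂(1/8) + (5/16)·log₂(5/16) + (1/16)·log₂(1/16) + (1/8)·log₂(1/8) + (1/4)·log₂(1/4) + (1/8)·log₂(1/8)]
  = 0.3750 + 0.5244 + 0.2500 + 0.3750 + 0.5000 + 0.3750
  = 2.3994 bits

I(A;B) = H(A) + H(B) - H(A,B)
  = 1.5052 + 0.9887 - 2.3994
  = 0.0945 bits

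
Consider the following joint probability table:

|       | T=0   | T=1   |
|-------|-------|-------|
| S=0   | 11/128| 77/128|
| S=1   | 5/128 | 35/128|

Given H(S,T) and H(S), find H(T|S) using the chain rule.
From the chain rule: H(S,T) = H(S) + H(T|S)
Therefore: H(T|S) = H(S,T) - H(S)

H(S,T) = -[(11/128)·log₂(11/128) + (77/128)·log₂(77/128) + (5/128)·log₂(5/128) + (35/128)·log₂(35/128)]
  = 0.3043 + 0.4411 + 0.1827 + 0.5115
  = 1.4396 bits
Marginal P(S) (row sums):
  P(S=0) = 11/128 + 77/128 = 11/16
  P(S=1) = 5/128 + 35/128 = 5/16
H(S) = -[(11/16)·log₂(11/16) + (5/16)·log₂(5/16)]
  = 0.3716 + 0.5244
  = 0.8960 bits

H(T|S) = 1.4396 - 0.8960 = 0.5436 bits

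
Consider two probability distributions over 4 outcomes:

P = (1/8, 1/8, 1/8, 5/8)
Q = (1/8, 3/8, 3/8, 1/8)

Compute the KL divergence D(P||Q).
D(P||Q) = Σ P(i) log₂(P(i)/Q(i))
  i=0: (1/8) × log₂((1/8)/(1/8)) = (1/8) × log₂(1) = 0.0000
  i=1: (1/8) × log₂((1/8)/(3/8)) = (1/8) × log₂(1/3) = -0.1981
  i=2: (1/8) × log₂((1/8)/(3/8)) = (1/8) × log₂(1/3) = -0.1981
  i=3: (5/8) × log₂((5/8)/(1/8)) = (5/8) × log₂(5) = 1.4512
D(P||Q) = 0.0000 - 0.1981 - 0.1981 + 1.4512
  = 1.0550 bits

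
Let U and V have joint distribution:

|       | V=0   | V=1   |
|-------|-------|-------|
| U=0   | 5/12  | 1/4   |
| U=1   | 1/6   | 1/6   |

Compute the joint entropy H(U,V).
H(U,V) = -Σ P(U,V) log₂ P(U,V), summed over the non-zero cells:
H(U,V) = -[(5/12)·log₂(5/12) + (1/4)·log₂(1/4) + (1/6)·log₂(1/6) + (1/6)·log₂(1/6)]
  = 0.5263 + 0.5000 + 0.4308 + 0.4308
  = 1.8879 bits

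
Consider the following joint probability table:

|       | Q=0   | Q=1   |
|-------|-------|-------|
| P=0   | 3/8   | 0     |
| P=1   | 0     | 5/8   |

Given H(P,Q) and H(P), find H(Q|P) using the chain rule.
From the chain rule: H(P,Q) = H(P) + H(Q|P)
Therefore: H(Q|P) = H(P,Q) - H(P)

H(P,Q) = -[(3/8)·log₂(3/8) + (5/8)·log₂(5/8)]
  = 0.5306 + 0.4238
  = 0.9544 bits
Marginal P(P) (row sums):
  P(P=0) = 3/8 + 0 = 3/8
  P(P=1) = 0 + 5/8 = 5/8
H(P) = -[(3/8)·log₂(3/8) + (5/8)·log₂(5/8)]
  = 0.5306 + 0.4238
  = 0.9544 bits

H(Q|P) = 0.9544 - 0.9544 = 0.0000 bits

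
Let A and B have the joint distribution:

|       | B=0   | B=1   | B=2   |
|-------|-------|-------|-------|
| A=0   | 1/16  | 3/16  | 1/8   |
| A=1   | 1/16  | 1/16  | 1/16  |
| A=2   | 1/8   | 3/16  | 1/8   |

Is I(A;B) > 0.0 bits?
Marginal P(A) (row sums):
  P(A=0) = 1/16 + 3/16 + 1/8 = 3/8
  P(A=1) = 1/16 + 1/16 + 1/16 = 3/16
  P(A=2) = 1/8 + 3/16 + 1/8 = 7/16
Marginal P(B) (column sums):
  P(B=0) = 1/16 + 1/16 + 1/8 = 1/4
  P(B=1) = 3/16 + 1/16 + 3/16 = 7/16
  P(B=2) = 1/8 + 1/16 + 1/8 = 5/16

H(A) = -[(3/8)·log₂(3/8) + (3/16)·log₂(3/16) + (7/16)·log₂(7/16)]
  = 0.5306 + 0.4528 + 0.5218
  = 1.5052 bits
H(B) = -[(1/4)·log₂(1/4) + (7/16)·log₂(7/16) + (5/16)·log₂(5/16)]
  = 0.5000 + 0.5218 + 0.5244
  = 1.5462 bits
H(A,B) = -[(1/16)·log₂(1/16) + (3/16)·log₂(3/16) + (1/8)·log₂(1/8) + (1/16)·log₂(1/16) + (1/16)·log₂(1/16) + (1/16)·log₂(1/16) + (1/8)·log₂(1/8) + (3/16)·log₂(3/16) + (1/8)·log₂(1/8)]
  = 0.2500 + 0.4528 + 0.3750 + 0.2500 + 0.2500 + 0.2500 + 0.3750 + 0.4528 + 0.3750
  = 3.0306 bits

I(A;B) = H(A) + H(B) - H(A,B)
  = 1.5052 + 1.5462 - 3.0306
  = 0.0208 bits

Yes. I(A;B) = 0.0208 bits, which is > 0.0 bits.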